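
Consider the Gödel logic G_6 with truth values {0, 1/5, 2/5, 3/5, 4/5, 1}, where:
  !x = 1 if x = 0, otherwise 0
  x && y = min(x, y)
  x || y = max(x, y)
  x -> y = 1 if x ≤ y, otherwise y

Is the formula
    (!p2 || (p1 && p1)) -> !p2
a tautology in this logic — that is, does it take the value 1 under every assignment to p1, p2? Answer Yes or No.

Counterexample: take p1 = 1/5, p2 = 1/5.
!p2 = !1/5 = 0
p1 && p1 = 1/5 && 1/5 = 1/5
!p2 || (p1 && p1) = 0 || 1/5 = 1/5
!p2 = !1/5 = 0
(!p2 || (p1 && p1)) -> !p2 = 1/5 -> 0 = 0
This gives 0 ≠ 1.

No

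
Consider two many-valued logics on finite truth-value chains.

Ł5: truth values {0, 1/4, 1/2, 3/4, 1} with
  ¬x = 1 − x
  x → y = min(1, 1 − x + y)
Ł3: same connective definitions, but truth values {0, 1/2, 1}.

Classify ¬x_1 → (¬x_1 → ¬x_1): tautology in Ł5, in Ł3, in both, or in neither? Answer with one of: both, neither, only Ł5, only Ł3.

both

In Ł5: every assignment gives 1 — tautology.
In Ł3: every assignment gives 1 — tautology.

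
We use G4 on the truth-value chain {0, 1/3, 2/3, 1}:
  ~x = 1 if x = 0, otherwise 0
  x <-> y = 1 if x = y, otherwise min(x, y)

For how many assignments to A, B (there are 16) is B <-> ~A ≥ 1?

4

A = 0, B = 0 ↦ 0  <
A = 0, B = 1/3 ↦ 1/3  <
A = 0, B = 2/3 ↦ 2/3  <
A = 0, B = 1 ↦ 1  ≥
A = 1/3, B = 0 ↦ 1  ≥
A = 1/3, B = 1/3 ↦ 0  <
A = 1/3, B = 2/3 ↦ 0  <
A = 1/3, B = 1 ↦ 0  <
A = 2/3, B = 0 ↦ 1  ≥
A = 2/3, B = 1/3 ↦ 0  <
A = 2/3, B = 2/3 ↦ 0  <
A = 2/3, B = 1 ↦ 0  <
A = 1, B = 0 ↦ 1  ≥
A = 1, B = 1/3 ↦ 0  <
A = 1, B = 2/3 ↦ 0  <
A = 1, B = 1 ↦ 0  <
So 4 of the 16 assignments meet the threshold.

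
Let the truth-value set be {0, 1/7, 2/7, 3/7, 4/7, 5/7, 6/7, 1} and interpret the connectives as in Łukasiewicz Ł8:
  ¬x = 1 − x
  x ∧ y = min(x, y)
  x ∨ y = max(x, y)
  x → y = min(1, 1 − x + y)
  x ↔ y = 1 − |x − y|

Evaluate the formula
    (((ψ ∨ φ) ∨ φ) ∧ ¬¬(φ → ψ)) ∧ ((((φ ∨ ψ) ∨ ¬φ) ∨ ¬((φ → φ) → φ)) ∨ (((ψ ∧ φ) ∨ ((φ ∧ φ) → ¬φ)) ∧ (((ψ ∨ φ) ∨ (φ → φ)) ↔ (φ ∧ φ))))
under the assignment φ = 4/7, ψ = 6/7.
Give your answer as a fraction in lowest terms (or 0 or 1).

6/7

ψ ∨ φ = 6/7 ∨ 4/7 = 6/7
(ψ ∨ φ) ∨ φ = 6/7 ∨ 4/7 = 6/7
φ → ψ = 4/7 → 6/7 = 1
¬(φ → ψ) = ¬1 = 0
¬¬(φ → ψ) = ¬0 = 1
((ψ ∨ φ) ∨ φ) ∧ ¬¬(φ → ψ) = 6/7 ∧ 1 = 6/7
φ ∨ ψ = 4/7 ∨ 6/7 = 6/7
¬φ = ¬4/7 = 3/7
(φ ∨ ψ) ∨ ¬φ = 6/7 ∨ 3/7 = 6/7
φ → φ = 4/7 → 4/7 = 1
(φ → φ) → φ = 1 → 4/7 = 4/7
¬((φ → φ) → φ) = ¬4/7 = 3/7
((φ ∨ ψ) ∨ ¬φ) ∨ ¬((φ → φ) → φ) = 6/7 ∨ 3/7 = 6/7
ψ ∧ φ = 6/7 ∧ 4/7 = 4/7
φ ∧ φ = 4/7 ∧ 4/7 = 4/7
¬φ = ¬4/7 = 3/7
(φ ∧ φ) → ¬φ = 4/7 → 3/7 = 6/7
(ψ ∧ φ) ∨ ((φ ∧ φ) → ¬φ) = 4/7 ∨ 6/7 = 6/7
ψ ∨ φ = 6/7 ∨ 4/7 = 6/7
φ → φ = 4/7 → 4/7 = 1
(ψ ∨ φ) ∨ (φ → φ) = 6/7 ∨ 1 = 1
φ ∧ φ = 4/7 ∧ 4/7 = 4/7
((ψ ∨ φ) ∨ (φ → φ)) ↔ (φ ∧ φ) = 1 ↔ 4/7 = 4/7
((ψ ∧ φ) ∨ ((φ ∧ φ) → ¬φ)) ∧ (((ψ ∨ φ) ∨ (φ → φ)) ↔ (φ ∧ φ)) = 6/7 ∧ 4/7 = 4/7
(((φ ∨ ψ) ∨ ¬φ) ∨ ¬((φ → φ) → φ)) ∨ (((ψ ∧ φ) ∨ ((φ ∧ φ) → ¬φ)) ∧ (((ψ ∨ φ) ∨ (φ → φ)) ↔ (φ ∧ φ))) = 6/7 ∨ 4/7 = 6/7
(((ψ ∨ φ) ∨ φ) ∧ ¬¬(φ → ψ)) ∧ ((((φ ∨ ψ) ∨ ¬φ) ∨ ¬((φ → φ) → φ)) ∨ (((ψ ∧ φ) ∨ ((φ ∧ φ) → ¬φ)) ∧ (((ψ ∨ φ) ∨ (φ → φ)) ↔ (φ ∧ φ)))) = 6/7 ∧ 6/7 = 6/7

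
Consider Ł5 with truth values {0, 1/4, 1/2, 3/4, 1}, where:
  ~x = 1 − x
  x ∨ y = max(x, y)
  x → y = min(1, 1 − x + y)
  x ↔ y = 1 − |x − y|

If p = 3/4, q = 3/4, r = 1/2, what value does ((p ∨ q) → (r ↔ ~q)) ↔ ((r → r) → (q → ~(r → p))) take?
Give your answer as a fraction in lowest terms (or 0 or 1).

1/4

p ∨ q = 3/4 ∨ 3/4 = 3/4
~q = ~3/4 = 1/4
r ↔ ~q = 1/2 ↔ 1/4 = 3/4
(p ∨ q) → (r ↔ ~q) = 3/4 → 3/4 = 1
r → r = 1/2 → 1/2 = 1
r → p = 1/2 → 3/4 = 1
~(r → p) = ~1 = 0
q → ~(r → p) = 3/4 → 0 = 1/4
(r → r) → (q → ~(r → p)) = 1 → 1/4 = 1/4
((p ∨ q) → (r ↔ ~q)) ↔ ((r → r) → (q → ~(r → p))) = 1 ↔ 1/4 = 1/4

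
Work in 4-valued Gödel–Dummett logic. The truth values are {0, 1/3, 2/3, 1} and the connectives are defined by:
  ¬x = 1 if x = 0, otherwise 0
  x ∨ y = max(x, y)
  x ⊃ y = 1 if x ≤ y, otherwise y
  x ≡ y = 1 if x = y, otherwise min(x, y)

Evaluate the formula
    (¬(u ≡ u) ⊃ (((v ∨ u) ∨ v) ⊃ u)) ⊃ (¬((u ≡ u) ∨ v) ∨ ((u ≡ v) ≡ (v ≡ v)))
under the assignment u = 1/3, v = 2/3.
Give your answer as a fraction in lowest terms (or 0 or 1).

u ≡ u = 1/3 ≡ 1/3 = 1
¬(u ≡ u) = ¬1 = 0
v ∨ u = 2/3 ∨ 1/3 = 2/3
(v ∨ u) ∨ v = 2/3 ∨ 2/3 = 2/3
((v ∨ u) ∨ v) ⊃ u = 2/3 ⊃ 1/3 = 1/3
¬(u ≡ u) ⊃ (((v ∨ u) ∨ v) ⊃ u) = 0 ⊃ 1/3 = 1
u ≡ u = 1/3 ≡ 1/3 = 1
(u ≡ u) ∨ v = 1 ∨ 2/3 = 1
¬((u ≡ u) ∨ v) = ¬1 = 0
u ≡ v = 1/3 ≡ 2/3 = 1/3
v ≡ v = 2/3 ≡ 2/3 = 1
(u ≡ v) ≡ (v ≡ v) = 1/3 ≡ 1 = 1/3
¬((u ≡ u) ∨ v) ∨ ((u ≡ v) ≡ (v ≡ v)) = 0 ∨ 1/3 = 1/3
(¬(u ≡ u) ⊃ (((v ∨ u) ∨ v) ⊃ u)) ⊃ (¬((u ≡ u) ∨ v) ∨ ((u ≡ v) ≡ (v ≡ v))) = 1 ⊃ 1/3 = 1/3

1/3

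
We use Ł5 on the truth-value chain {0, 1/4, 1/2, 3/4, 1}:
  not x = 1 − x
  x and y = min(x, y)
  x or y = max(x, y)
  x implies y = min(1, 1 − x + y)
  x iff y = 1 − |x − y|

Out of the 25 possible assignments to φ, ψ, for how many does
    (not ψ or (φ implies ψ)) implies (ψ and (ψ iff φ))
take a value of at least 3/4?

7

value 1: 3 assignments (counts)
value 3/4: 4 assignments (counts)
value 1/2: 8 assignments
value 1/4: 4 assignments
value 0: 6 assignments
So 7 of the 25 assignments meet the threshold.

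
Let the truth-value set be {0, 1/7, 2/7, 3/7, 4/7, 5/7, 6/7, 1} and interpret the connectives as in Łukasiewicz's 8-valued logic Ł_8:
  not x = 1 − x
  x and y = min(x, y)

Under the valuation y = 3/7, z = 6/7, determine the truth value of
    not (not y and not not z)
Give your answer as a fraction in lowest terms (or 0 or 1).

not y = not 3/7 = 4/7
not z = not 6/7 = 1/7
not not z = not 1/7 = 6/7
not y and not not z = 4/7 and 6/7 = 4/7
not (not y and not not z) = not 4/7 = 3/7

3/7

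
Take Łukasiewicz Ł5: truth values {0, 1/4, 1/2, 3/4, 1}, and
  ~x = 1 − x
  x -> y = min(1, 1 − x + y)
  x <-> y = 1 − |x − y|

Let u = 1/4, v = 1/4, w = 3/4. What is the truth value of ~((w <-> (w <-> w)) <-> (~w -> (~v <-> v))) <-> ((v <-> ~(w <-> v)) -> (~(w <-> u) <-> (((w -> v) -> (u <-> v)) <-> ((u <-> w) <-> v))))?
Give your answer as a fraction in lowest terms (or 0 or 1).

w <-> w = 3/4 <-> 3/4 = 1
w <-> (w <-> w) = 3/4 <-> 1 = 3/4
~w = ~3/4 = 1/4
~v = ~1/4 = 3/4
~v <-> v = 3/4 <-> 1/4 = 1/2
~w -> (~v <-> v) = 1/4 -> 1/2 = 1
(w <-> (w <-> w)) <-> (~w -> (~v <-> v)) = 3/4 <-> 1 = 3/4
~((w <-> (w <-> w)) <-> (~w -> (~v <-> v))) = ~3/4 = 1/4
w <-> v = 3/4 <-> 1/4 = 1/2
~(w <-> v) = ~1/2 = 1/2
v <-> ~(w <-> v) = 1/4 <-> 1/2 = 3/4
w <-> u = 3/4 <-> 1/4 = 1/2
~(w <-> u) = ~1/2 = 1/2
w -> v = 3/4 -> 1/4 = 1/2
u <-> v = 1/4 <-> 1/4 = 1
(w -> v) -> (u <-> v) = 1/2 -> 1 = 1
u <-> w = 1/4 <-> 3/4 = 1/2
(u <-> w) <-> v = 1/2 <-> 1/4 = 3/4
((w -> v) -> (u <-> v)) <-> ((u <-> w) <-> v) = 1 <-> 3/4 = 3/4
~(w <-> u) <-> (((w -> v) -> (u <-> v)) <-> ((u <-> w) <-> v)) = 1/2 <-> 3/4 = 3/4
(v <-> ~(w <-> v)) -> (~(w <-> u) <-> (((w -> v) -> (u <-> v)) <-> ((u <-> w) <-> v))) = 3/4 -> 3/4 = 1
~((w <-> (w <-> w)) <-> (~w -> (~v <-> v))) <-> ((v <-> ~(w <-> v)) -> (~(w <-> u) <-> (((w -> v) -> (u <-> v)) <-> ((u <-> w) <-> v)))) = 1/4 <-> 1 = 1/4

1/4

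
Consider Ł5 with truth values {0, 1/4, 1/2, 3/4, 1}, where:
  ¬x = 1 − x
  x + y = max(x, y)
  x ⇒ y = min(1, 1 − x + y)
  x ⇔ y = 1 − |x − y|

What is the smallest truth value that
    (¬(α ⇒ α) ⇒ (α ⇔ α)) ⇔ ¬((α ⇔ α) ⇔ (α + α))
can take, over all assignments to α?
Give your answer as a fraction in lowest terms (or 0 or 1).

Take α = 1:
α ⇒ α = 1 ⇒ 1 = 1
¬(α ⇒ α) = ¬1 = 0
α ⇔ α = 1 ⇔ 1 = 1
¬(α ⇒ α) ⇒ (α ⇔ α) = 0 ⇒ 1 = 1
α ⇔ α = 1 ⇔ 1 = 1
α + α = 1 + 1 = 1
(α ⇔ α) ⇔ (α + α) = 1 ⇔ 1 = 1
¬((α ⇔ α) ⇔ (α + α)) = ¬1 = 0
(¬(α ⇒ α) ⇒ (α ⇔ α)) ⇔ ¬((α ⇔ α) ⇔ (α + α)) = 1 ⇔ 0 = 0
No assignment yields a value below 0, so this is the minimum.

0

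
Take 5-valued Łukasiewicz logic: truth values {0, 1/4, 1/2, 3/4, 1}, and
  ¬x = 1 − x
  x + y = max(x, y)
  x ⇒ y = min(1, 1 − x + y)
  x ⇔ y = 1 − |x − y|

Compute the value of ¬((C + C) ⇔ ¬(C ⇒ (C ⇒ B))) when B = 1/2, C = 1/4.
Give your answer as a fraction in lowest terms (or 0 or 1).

1/4

C + C = 1/4 + 1/4 = 1/4
C ⇒ B = 1/4 ⇒ 1/2 = 1
C ⇒ (C ⇒ B) = 1/4 ⇒ 1 = 1
¬(C ⇒ (C ⇒ B)) = ¬1 = 0
(C + C) ⇔ ¬(C ⇒ (C ⇒ B)) = 1/4 ⇔ 0 = 3/4
¬((C + C) ⇔ ¬(C ⇒ (C ⇒ B))) = ¬3/4 = 1/4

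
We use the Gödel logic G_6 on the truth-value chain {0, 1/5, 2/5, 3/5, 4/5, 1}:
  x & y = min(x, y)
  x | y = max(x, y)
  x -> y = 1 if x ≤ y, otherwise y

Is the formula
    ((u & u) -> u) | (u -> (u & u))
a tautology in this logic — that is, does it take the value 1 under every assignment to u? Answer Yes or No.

Yes

u = 0 ↦ 1
u = 1/5 ↦ 1
u = 2/5 ↦ 1
u = 3/5 ↦ 1
u = 4/5 ↦ 1
u = 1 ↦ 1
Every assignment gives a value ≥ 1.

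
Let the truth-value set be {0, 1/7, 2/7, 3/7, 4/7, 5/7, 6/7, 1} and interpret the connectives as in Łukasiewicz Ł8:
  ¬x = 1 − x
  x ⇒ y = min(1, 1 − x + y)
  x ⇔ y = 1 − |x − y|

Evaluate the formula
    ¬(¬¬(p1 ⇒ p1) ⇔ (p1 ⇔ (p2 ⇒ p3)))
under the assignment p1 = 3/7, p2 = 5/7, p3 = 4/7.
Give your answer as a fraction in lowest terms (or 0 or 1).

3/7

p1 ⇒ p1 = 3/7 ⇒ 3/7 = 1
¬(p1 ⇒ p1) = ¬1 = 0
¬¬(p1 ⇒ p1) = ¬0 = 1
p2 ⇒ p3 = 5/7 ⇒ 4/7 = 6/7
p1 ⇔ (p2 ⇒ p3) = 3/7 ⇔ 6/7 = 4/7
¬¬(p1 ⇒ p1) ⇔ (p1 ⇔ (p2 ⇒ p3)) = 1 ⇔ 4/7 = 4/7
¬(¬¬(p1 ⇒ p1) ⇔ (p1 ⇔ (p2 ⇒ p3))) = ¬4/7 = 3/7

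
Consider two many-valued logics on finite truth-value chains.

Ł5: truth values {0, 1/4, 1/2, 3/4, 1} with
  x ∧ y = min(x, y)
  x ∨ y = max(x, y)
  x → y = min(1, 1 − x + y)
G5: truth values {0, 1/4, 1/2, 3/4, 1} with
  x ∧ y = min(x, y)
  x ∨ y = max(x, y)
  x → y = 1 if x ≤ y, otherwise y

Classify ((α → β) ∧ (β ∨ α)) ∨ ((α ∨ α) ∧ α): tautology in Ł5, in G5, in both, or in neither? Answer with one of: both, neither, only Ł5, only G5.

neither

In Ł5: at α = 0, β = 0 the value is 0 — not a tautology.
In G5: at α = 0, β = 0 the value is 0 — not a tautology.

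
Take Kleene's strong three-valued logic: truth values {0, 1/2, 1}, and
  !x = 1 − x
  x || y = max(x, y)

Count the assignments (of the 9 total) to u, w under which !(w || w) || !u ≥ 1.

u = 0, w = 0 ↦ 1  ≥
u = 0, w = 1/2 ↦ 1  ≥
u = 0, w = 1 ↦ 1  ≥
u = 1/2, w = 0 ↦ 1  ≥
u = 1/2, w = 1/2 ↦ 1/2  <
u = 1/2, w = 1 ↦ 1/2  <
u = 1, w = 0 ↦ 1  ≥
u = 1, w = 1/2 ↦ 1/2  <
u = 1, w = 1 ↦ 0  <
So 5 of the 9 assignments meet the threshold.

5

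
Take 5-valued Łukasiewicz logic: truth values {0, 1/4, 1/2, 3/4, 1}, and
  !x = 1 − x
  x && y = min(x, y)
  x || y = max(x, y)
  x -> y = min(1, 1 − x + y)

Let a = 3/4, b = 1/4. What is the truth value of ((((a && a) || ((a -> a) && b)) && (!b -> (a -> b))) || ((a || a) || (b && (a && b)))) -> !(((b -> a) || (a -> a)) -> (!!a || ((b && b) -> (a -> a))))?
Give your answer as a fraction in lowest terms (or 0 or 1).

1/4

a && a = 3/4 && 3/4 = 3/4
a -> a = 3/4 -> 3/4 = 1
(a -> a) && b = 1 && 1/4 = 1/4
(a && a) || ((a -> a) && b) = 3/4 || 1/4 = 3/4
!b = !1/4 = 3/4
a -> b = 3/4 -> 1/4 = 1/2
!b -> (a -> b) = 3/4 -> 1/2 = 3/4
((a && a) || ((a -> a) && b)) && (!b -> (a -> b)) = 3/4 && 3/4 = 3/4
a || a = 3/4 || 3/4 = 3/4
a && b = 3/4 && 1/4 = 1/4
b && (a && b) = 1/4 && 1/4 = 1/4
(a || a) || (b && (a && b)) = 3/4 || 1/4 = 3/4
(((a && a) || ((a -> a) && b)) && (!b -> (a -> b))) || ((a || a) || (b && (a && b))) = 3/4 || 3/4 = 3/4
b -> a = 1/4 -> 3/4 = 1
a -> a = 3/4 -> 3/4 = 1
(b -> a) || (a -> a) = 1 || 1 = 1
!a = !3/4 = 1/4
!!a = !1/4 = 3/4
b && b = 1/4 && 1/4 = 1/4
a -> a = 3/4 -> 3/4 = 1
(b && b) -> (a -> a) = 1/4 -> 1 = 1
!!a || ((b && b) -> (a -> a)) = 3/4 || 1 = 1
((b -> a) || (a -> a)) -> (!!a || ((b && b) -> (a -> a))) = 1 -> 1 = 1
!(((b -> a) || (a -> a)) -> (!!a || ((b && b) -> (a -> a)))) = !1 = 0
((((a && a) || ((a -> a) && b)) && (!b -> (a -> b))) || ((a || a) || (b && (a && b)))) -> !(((b -> a) || (a -> a)) -> (!!a || ((b && b) -> (a -> a)))) = 3/4 -> 0 = 1/4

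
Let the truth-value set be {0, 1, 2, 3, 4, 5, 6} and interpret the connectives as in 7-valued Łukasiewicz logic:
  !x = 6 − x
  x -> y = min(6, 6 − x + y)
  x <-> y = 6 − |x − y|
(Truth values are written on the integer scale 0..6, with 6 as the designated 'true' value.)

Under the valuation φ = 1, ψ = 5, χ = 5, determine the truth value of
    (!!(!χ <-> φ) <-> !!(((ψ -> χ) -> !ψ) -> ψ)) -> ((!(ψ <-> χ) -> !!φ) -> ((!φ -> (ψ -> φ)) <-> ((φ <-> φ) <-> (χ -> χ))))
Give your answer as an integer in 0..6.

!χ = !5 = 1
!χ <-> φ = 1 <-> 1 = 6
!(!χ <-> φ) = !6 = 0
!!(!χ <-> φ) = !0 = 6
ψ -> χ = 5 -> 5 = 6
!ψ = !5 = 1
(ψ -> χ) -> !ψ = 6 -> 1 = 1
((ψ -> χ) -> !ψ) -> ψ = 1 -> 5 = 6
!(((ψ -> χ) -> !ψ) -> ψ) = !6 = 0
!!(((ψ -> χ) -> !ψ) -> ψ) = !0 = 6
!!(!χ <-> φ) <-> !!(((ψ -> χ) -> !ψ) -> ψ) = 6 <-> 6 = 6
ψ <-> χ = 5 <-> 5 = 6
!(ψ <-> χ) = !6 = 0
!φ = !1 = 5
!!φ = !5 = 1
!(ψ <-> χ) -> !!φ = 0 -> 1 = 6
!φ = !1 = 5
ψ -> φ = 5 -> 1 = 2
!φ -> (ψ -> φ) = 5 -> 2 = 3
φ <-> φ = 1 <-> 1 = 6
χ -> χ = 5 -> 5 = 6
(φ <-> φ) <-> (χ -> χ) = 6 <-> 6 = 6
(!φ -> (ψ -> φ)) <-> ((φ <-> φ) <-> (χ -> χ)) = 3 <-> 6 = 3
(!(ψ <-> χ) -> !!φ) -> ((!φ -> (ψ -> φ)) <-> ((φ <-> φ) <-> (χ -> χ))) = 6 -> 3 = 3
(!!(!χ <-> φ) <-> !!(((ψ -> χ) -> !ψ) -> ψ)) -> ((!(ψ <-> χ) -> !!φ) -> ((!φ -> (ψ -> φ)) <-> ((φ <-> φ) <-> (χ -> χ)))) = 6 -> 3 = 3

3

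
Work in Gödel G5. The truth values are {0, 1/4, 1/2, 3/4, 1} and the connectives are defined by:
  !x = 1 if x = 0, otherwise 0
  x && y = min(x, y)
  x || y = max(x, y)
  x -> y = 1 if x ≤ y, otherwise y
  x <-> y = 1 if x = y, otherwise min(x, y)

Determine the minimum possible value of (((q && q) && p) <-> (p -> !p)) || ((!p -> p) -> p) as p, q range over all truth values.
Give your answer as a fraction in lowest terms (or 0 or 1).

Take p = 1/4, q = 1/4:
q && q = 1/4 && 1/4 = 1/4
(q && q) && p = 1/4 && 1/4 = 1/4
!p = !1/4 = 0
p -> !p = 1/4 -> 0 = 0
((q && q) && p) <-> (p -> !p) = 1/4 <-> 0 = 0
!p = !1/4 = 0
!p -> p = 0 -> 1/4 = 1
(!p -> p) -> p = 1 -> 1/4 = 1/4
(((q && q) && p) <-> (p -> !p)) || ((!p -> p) -> p) = 0 || 1/4 = 1/4
No assignment yields a value below 1/4, so this is the minimum.

1/4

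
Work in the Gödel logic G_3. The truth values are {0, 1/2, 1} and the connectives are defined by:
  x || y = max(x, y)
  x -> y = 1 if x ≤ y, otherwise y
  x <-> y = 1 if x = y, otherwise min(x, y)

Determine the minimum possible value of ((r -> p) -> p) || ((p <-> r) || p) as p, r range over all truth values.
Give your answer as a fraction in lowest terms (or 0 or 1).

1/2

Take p = 1/2, r = 0:
r -> p = 0 -> 1/2 = 1
(r -> p) -> p = 1 -> 1/2 = 1/2
p <-> r = 1/2 <-> 0 = 0
(p <-> r) || p = 0 || 1/2 = 1/2
((r -> p) -> p) || ((p <-> r) || p) = 1/2 || 1/2 = 1/2
No assignment yields a value below 1/2, so this is the minimum.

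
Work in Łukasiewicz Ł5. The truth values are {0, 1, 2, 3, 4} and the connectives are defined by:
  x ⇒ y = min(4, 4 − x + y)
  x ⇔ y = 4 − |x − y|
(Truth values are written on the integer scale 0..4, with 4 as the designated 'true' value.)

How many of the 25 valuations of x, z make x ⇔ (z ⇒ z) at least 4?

value 4: 5 assignments (counts)
value 3: 5 assignments
value 2: 5 assignments
value 1: 5 assignments
value 0: 5 assignments
So 5 of the 25 assignments meet the threshold.

5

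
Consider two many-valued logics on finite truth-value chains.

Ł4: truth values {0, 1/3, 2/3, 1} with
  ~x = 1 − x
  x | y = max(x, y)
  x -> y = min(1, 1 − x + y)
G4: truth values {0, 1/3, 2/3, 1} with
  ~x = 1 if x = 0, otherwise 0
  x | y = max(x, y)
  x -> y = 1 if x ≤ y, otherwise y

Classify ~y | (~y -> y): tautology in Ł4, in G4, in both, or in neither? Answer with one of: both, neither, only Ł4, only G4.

only G4

In Ł4: at y = 1/3 the value is 2/3 — not a tautology.
In G4: every assignment gives 1 — tautology.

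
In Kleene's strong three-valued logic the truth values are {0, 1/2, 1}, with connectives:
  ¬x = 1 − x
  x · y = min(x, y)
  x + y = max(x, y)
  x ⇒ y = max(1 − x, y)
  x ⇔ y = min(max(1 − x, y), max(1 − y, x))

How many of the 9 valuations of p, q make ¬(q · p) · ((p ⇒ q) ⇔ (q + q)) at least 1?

2

p = 0, q = 0 ↦ 0  <
p = 0, q = 1/2 ↦ 1/2  <
p = 0, q = 1 ↦ 1  ≥
p = 1/2, q = 0 ↦ 1/2  <
p = 1/2, q = 1/2 ↦ 1/2  <
p = 1/2, q = 1 ↦ 1/2  <
p = 1, q = 0 ↦ 1  ≥
p = 1, q = 1/2 ↦ 1/2  <
p = 1, q = 1 ↦ 0  <
So 2 of the 9 assignments meet the threshold.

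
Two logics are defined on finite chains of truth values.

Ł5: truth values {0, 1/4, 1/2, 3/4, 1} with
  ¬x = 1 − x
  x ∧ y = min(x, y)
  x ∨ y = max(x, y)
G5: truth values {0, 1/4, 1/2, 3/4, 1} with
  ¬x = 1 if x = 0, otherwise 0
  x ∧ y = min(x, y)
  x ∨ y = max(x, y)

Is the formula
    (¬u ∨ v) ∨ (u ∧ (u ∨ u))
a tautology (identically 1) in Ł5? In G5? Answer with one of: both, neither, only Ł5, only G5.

In Ł5: at u = 1/4, v = 0 the value is 3/4 — not a tautology.
In G5: at u = 1/4, v = 0 the value is 1/4 — not a tautology.

neither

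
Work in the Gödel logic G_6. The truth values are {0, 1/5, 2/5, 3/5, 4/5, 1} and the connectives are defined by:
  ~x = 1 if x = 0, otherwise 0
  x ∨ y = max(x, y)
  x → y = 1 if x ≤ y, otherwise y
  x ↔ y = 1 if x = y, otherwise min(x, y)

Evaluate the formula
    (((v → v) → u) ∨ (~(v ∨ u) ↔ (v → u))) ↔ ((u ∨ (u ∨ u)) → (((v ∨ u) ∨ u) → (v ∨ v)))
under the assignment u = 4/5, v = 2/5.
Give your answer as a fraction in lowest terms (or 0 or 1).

v → v = 2/5 → 2/5 = 1
(v → v) → u = 1 → 4/5 = 4/5
v ∨ u = 2/5 ∨ 4/5 = 4/5
~(v ∨ u) = ~4/5 = 0
v → u = 2/5 → 4/5 = 1
~(v ∨ u) ↔ (v → u) = 0 ↔ 1 = 0
((v → v) → u) ∨ (~(v ∨ u) ↔ (v → u)) = 4/5 ∨ 0 = 4/5
u ∨ u = 4/5 ∨ 4/5 = 4/5
u ∨ (u ∨ u) = 4/5 ∨ 4/5 = 4/5
v ∨ u = 2/5 ∨ 4/5 = 4/5
(v ∨ u) ∨ u = 4/5 ∨ 4/5 = 4/5
v ∨ v = 2/5 ∨ 2/5 = 2/5
((v ∨ u) ∨ u) → (v ∨ v) = 4/5 → 2/5 = 2/5
(u ∨ (u ∨ u)) → (((v ∨ u) ∨ u) → (v ∨ v)) = 4/5 → 2/5 = 2/5
(((v → v) → u) ∨ (~(v ∨ u) ↔ (v → u))) ↔ ((u ∨ (u ∨ u)) → (((v ∨ u) ∨ u) → (v ∨ v))) = 4/5 ↔ 2/5 = 2/5

2/5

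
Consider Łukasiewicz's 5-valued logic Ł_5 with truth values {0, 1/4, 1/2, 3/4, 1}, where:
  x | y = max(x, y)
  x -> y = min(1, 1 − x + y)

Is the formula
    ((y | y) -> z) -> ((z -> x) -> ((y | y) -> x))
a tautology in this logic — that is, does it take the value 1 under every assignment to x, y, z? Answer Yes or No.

At x = 0, y = 3/4, z = 1/4, for instance:
y | y = 3/4 | 3/4 = 3/4
(y | y) -> z = 3/4 -> 1/4 = 1/2
z -> x = 1/4 -> 0 = 3/4
(y | y) -> x = 3/4 -> 0 = 1/4
(z -> x) -> ((y | y) -> x) = 3/4 -> 1/4 = 1/2
((y | y) -> z) -> ((z -> x) -> ((y | y) -> x)) = 1/2 -> 1/2 = 1
and checking the remaining 124 assignments likewise gives ≥ 1 in every case.

Yes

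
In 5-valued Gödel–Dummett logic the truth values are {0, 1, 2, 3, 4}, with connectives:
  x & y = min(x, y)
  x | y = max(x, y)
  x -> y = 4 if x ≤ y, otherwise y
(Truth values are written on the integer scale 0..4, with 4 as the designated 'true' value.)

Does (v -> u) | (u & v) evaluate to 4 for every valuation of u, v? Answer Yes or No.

Counterexample: take u = 0, v = 1.
v -> u = 1 -> 0 = 0
u & v = 0 & 1 = 0
(v -> u) | (u & v) = 0 | 0 = 0
This gives 0 ≠ 4.

No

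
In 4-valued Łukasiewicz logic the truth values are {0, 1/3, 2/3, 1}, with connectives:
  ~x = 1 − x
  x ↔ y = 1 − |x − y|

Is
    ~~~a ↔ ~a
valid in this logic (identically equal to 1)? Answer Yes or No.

Yes

a = 0 ↦ 1
a = 1/3 ↦ 1
a = 2/3 ↦ 1
a = 1 ↦ 1
Every assignment gives a value ≥ 1.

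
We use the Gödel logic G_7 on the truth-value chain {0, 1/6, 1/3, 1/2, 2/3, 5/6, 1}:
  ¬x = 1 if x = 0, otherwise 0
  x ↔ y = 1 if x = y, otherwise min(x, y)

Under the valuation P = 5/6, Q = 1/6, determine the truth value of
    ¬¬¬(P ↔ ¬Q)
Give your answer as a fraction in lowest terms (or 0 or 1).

1

¬Q = ¬1/6 = 0
P ↔ ¬Q = 5/6 ↔ 0 = 0
¬(P ↔ ¬Q) = ¬0 = 1
¬¬(P ↔ ¬Q) = ¬1 = 0
¬¬¬(P ↔ ¬Q) = ¬0 = 1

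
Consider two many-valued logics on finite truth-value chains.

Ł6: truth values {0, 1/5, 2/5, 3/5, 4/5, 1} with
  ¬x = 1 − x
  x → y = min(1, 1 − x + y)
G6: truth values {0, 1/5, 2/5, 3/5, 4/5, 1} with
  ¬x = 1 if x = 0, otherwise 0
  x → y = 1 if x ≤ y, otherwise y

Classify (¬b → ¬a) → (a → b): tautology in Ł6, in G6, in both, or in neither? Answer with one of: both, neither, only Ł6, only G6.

only Ł6

In Ł6: every assignment gives 1 — tautology.
In G6: at a = 2/5, b = 1/5 the value is 1/5 — not a tautology.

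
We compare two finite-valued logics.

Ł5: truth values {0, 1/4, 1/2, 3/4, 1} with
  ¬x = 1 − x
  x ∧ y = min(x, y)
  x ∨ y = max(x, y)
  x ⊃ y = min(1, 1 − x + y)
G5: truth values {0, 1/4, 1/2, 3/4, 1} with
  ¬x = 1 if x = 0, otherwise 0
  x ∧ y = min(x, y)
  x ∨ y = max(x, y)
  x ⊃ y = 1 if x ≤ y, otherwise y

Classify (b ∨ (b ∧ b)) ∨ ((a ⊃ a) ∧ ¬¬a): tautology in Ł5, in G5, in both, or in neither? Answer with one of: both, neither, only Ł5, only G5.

neither

In Ł5: at a = 0, b = 0 the value is 0 — not a tautology.
In G5: at a = 0, b = 0 the value is 0 — not a tautology.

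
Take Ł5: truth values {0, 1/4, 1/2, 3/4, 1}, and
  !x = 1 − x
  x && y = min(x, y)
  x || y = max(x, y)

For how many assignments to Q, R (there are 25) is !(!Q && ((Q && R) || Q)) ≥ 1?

value 1: 10 assignments (counts)
value 3/4: 10 assignments
value 1/2: 5 assignments
So 10 of the 25 assignments meet the threshold.

10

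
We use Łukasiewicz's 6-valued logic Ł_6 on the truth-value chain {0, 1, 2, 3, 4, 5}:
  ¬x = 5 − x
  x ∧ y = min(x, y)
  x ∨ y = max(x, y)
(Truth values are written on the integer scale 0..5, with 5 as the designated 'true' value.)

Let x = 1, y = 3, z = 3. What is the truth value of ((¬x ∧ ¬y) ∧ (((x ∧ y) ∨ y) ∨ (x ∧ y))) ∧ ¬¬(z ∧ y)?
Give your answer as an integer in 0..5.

¬x = ¬1 = 4
¬y = ¬3 = 2
¬x ∧ ¬y = 4 ∧ 2 = 2
x ∧ y = 1 ∧ 3 = 1
(x ∧ y) ∨ y = 1 ∨ 3 = 3
x ∧ y = 1 ∧ 3 = 1
((x ∧ y) ∨ y) ∨ (x ∧ y) = 3 ∨ 1 = 3
(¬x ∧ ¬y) ∧ (((x ∧ y) ∨ y) ∨ (x ∧ y)) = 2 ∧ 3 = 2
z ∧ y = 3 ∧ 3 = 3
¬(z ∧ y) = ¬3 = 2
¬¬(z ∧ y) = ¬2 = 3
((¬x ∧ ¬y) ∧ (((x ∧ y) ∨ y) ∨ (x ∧ y))) ∧ ¬¬(z ∧ y) = 2 ∧ 3 = 2

2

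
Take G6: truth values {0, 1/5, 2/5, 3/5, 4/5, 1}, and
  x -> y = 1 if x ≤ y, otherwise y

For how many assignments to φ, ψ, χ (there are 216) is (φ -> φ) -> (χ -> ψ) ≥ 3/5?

value 1: 126 assignments (counts)
value 4/5: 6 assignments (counts)
value 3/5: 12 assignments (counts)
value 2/5: 18 assignments
value 1/5: 24 assignments
value 0: 30 assignments
So 144 of the 216 assignments meet the threshold.

144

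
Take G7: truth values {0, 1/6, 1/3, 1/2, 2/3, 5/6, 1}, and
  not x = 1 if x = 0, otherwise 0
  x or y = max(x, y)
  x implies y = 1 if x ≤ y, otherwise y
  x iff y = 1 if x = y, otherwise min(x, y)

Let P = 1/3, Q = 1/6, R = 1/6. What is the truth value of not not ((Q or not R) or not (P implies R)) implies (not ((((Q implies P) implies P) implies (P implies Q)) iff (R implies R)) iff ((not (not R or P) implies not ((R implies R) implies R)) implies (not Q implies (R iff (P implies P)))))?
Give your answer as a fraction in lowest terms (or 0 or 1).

not R = not 1/6 = 0
Q or not R = 1/6 or 0 = 1/6
P implies R = 1/3 implies 1/6 = 1/6
not (P implies R) = not 1/6 = 0
(Q or not R) or not (P implies R) = 1/6 or 0 = 1/6
not ((Q or not R) or not (P implies R)) = not 1/6 = 0
not not ((Q or not R) or not (P implies R)) = not 0 = 1
Q implies P = 1/6 implies 1/3 = 1
(Q implies P) implies P = 1 implies 1/3 = 1/3
P implies Q = 1/3 implies 1/6 = 1/6
((Q implies P) implies P) implies (P implies Q) = 1/3 implies 1/6 = 1/6
R implies R = 1/6 implies 1/6 = 1
(((Q implies P) implies P) implies (P implies Q)) iff (R implies R) = 1/6 iff 1 = 1/6
not ((((Q implies P) implies P) implies (P implies Q)) iff (R implies R)) = not 1/6 = 0
not R = not 1/6 = 0
not R or P = 0 or 1/3 = 1/3
not (not R or P) = not 1/3 = 0
R implies R = 1/6 implies 1/6 = 1
(R implies R) implies R = 1 implies 1/6 = 1/6
not ((R implies R) implies R) = not 1/6 = 0
not (not R or P) implies not ((R implies R) implies R) = 0 implies 0 = 1
not Q = not 1/6 = 0
P implies P = 1/3 implies 1/3 = 1
R iff (P implies P) = 1/6 iff 1 = 1/6
not Q implies (R iff (P implies P)) = 0 implies 1/6 = 1
(not (not R or P) implies not ((R implies R) implies R)) implies (not Q implies (R iff (P implies P))) = 1 implies 1 = 1
not ((((Q implies P) implies P) implies (P implies Q)) iff (R implies R)) iff ((not (not R or P) implies not ((R implies R) implies R)) implies (not Q implies (R iff (P implies P)))) = 0 iff 1 = 0
not not ((Q or not R) or not (P implies R)) implies (not ((((Q implies P) implies P) implies (P implies Q)) iff (R implies R)) iff ((not (not R or P) implies not ((R implies R) implies R)) implies (not Q implies (R iff (P implies P))))) = 1 implies 0 = 0

0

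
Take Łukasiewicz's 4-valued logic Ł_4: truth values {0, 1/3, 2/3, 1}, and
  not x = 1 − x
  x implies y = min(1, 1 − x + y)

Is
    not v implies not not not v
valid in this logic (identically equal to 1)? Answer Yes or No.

Yes

v = 0 ↦ 1
v = 1/3 ↦ 1
v = 2/3 ↦ 1
v = 1 ↦ 1
Every assignment gives a value ≥ 1.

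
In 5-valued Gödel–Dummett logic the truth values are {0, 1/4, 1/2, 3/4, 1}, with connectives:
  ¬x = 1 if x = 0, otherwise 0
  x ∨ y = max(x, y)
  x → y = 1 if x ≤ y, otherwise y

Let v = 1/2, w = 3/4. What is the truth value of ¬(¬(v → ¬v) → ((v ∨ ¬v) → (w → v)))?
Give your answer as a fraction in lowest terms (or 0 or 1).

¬v = ¬1/2 = 0
v → ¬v = 1/2 → 0 = 0
¬(v → ¬v) = ¬0 = 1
¬v = ¬1/2 = 0
v ∨ ¬v = 1/2 ∨ 0 = 1/2
w → v = 3/4 → 1/2 = 1/2
(v ∨ ¬v) → (w → v) = 1/2 → 1/2 = 1
¬(v → ¬v) → ((v ∨ ¬v) → (w → v)) = 1 → 1 = 1
¬(¬(v → ¬v) → ((v ∨ ¬v) → (w → v))) = ¬1 = 0

0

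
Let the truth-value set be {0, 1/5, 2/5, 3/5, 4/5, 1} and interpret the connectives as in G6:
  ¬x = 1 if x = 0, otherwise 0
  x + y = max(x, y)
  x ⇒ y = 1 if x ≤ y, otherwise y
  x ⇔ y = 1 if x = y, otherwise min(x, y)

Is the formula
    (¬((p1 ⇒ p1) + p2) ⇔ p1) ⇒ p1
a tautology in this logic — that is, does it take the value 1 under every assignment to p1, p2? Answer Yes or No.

No

Counterexample: take p1 = 0, p2 = 0.
p1 ⇒ p1 = 0 ⇒ 0 = 1
(p1 ⇒ p1) + p2 = 1 + 0 = 1
¬((p1 ⇒ p1) + p2) = ¬1 = 0
¬((p1 ⇒ p1) + p2) ⇔ p1 = 0 ⇔ 0 = 1
(¬((p1 ⇒ p1) + p2) ⇔ p1) ⇒ p1 = 1 ⇒ 0 = 0
This gives 0 ≠ 1.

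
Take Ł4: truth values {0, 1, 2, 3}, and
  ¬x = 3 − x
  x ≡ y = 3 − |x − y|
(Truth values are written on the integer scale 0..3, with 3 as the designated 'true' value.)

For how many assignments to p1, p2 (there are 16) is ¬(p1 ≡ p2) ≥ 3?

2

p1 = 0, p2 = 0 ↦ 0  <
p1 = 0, p2 = 1 ↦ 1  <
p1 = 0, p2 = 2 ↦ 2  <
p1 = 0, p2 = 3 ↦ 3  ≥
p1 = 1, p2 = 0 ↦ 1  <
p1 = 1, p2 = 1 ↦ 0  <
p1 = 1, p2 = 2 ↦ 1  <
p1 = 1, p2 = 3 ↦ 2  <
p1 = 2, p2 = 0 ↦ 2  <
p1 = 2, p2 = 1 ↦ 1  <
p1 = 2, p2 = 2 ↦ 0  <
p1 = 2, p2 = 3 ↦ 1  <
p1 = 3, p2 = 0 ↦ 3  ≥
p1 = 3, p2 = 1 ↦ 2  <
p1 = 3, p2 = 2 ↦ 1  <
p1 = 3, p2 = 3 ↦ 0  <
So 2 of the 16 assignments meet the threshold.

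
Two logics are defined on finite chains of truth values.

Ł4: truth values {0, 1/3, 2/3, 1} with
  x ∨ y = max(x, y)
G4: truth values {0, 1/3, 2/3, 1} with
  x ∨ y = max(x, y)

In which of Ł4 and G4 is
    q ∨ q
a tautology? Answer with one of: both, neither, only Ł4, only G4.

neither

In Ł4: at q = 0 the value is 0 — not a tautology.
In G4: at q = 0 the value is 0 — not a tautology.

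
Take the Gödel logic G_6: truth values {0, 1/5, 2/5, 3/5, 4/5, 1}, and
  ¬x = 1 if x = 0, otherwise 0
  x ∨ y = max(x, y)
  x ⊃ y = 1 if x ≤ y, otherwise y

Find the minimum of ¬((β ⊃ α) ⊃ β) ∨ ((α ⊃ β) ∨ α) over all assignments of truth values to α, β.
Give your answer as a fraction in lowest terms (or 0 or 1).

Take α = 2/5, β = 1/5:
β ⊃ α = 1/5 ⊃ 2/5 = 1
(β ⊃ α) ⊃ β = 1 ⊃ 1/5 = 1/5
¬((β ⊃ α) ⊃ β) = ¬1/5 = 0
α ⊃ β = 2/5 ⊃ 1/5 = 1/5
(α ⊃ β) ∨ α = 1/5 ∨ 2/5 = 2/5
¬((β ⊃ α) ⊃ β) ∨ ((α ⊃ β) ∨ α) = 0 ∨ 2/5 = 2/5
No assignment yields a value below 2/5, so this is the minimum.

2/5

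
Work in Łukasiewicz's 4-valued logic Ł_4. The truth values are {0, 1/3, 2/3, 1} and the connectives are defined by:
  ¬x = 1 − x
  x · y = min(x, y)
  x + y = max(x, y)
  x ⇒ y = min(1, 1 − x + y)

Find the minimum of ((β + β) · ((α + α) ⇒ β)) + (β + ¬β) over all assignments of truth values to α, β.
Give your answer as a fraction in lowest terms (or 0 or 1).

Take α = 0, β = 1/3:
β + β = 1/3 + 1/3 = 1/3
α + α = 0 + 0 = 0
(α + α) ⇒ β = 0 ⇒ 1/3 = 1
(β + β) · ((α + α) ⇒ β) = 1/3 · 1 = 1/3
¬β = ¬1/3 = 2/3
β + ¬β = 1/3 + 2/3 = 2/3
((β + β) · ((α + α) ⇒ β)) + (β + ¬β) = 1/3 + 2/3 = 2/3
No assignment yields a value below 2/3, so this is the minimum.

2/3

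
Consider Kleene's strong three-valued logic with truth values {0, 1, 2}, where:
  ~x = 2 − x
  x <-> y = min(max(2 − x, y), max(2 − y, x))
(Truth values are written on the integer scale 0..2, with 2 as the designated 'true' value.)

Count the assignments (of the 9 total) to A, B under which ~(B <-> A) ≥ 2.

2

A = 0, B = 0 ↦ 0  <
A = 0, B = 1 ↦ 1  <
A = 0, B = 2 ↦ 2  ≥
A = 1, B = 0 ↦ 1  <
A = 1, B = 1 ↦ 1  <
A = 1, B = 2 ↦ 1  <
A = 2, B = 0 ↦ 2  ≥
A = 2, B = 1 ↦ 1  <
A = 2, B = 2 ↦ 0  <
So 2 of the 9 assignments meet the threshold.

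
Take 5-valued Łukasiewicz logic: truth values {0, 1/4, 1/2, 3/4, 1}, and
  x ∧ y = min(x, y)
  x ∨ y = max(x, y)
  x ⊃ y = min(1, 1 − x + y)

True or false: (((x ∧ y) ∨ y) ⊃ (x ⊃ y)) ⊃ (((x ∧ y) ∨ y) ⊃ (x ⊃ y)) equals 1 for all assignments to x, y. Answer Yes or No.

At x = 1/4, y = 0, for instance:
x ∧ y = 1/4 ∧ 0 = 0
(x ∧ y) ∨ y = 0 ∨ 0 = 0
x ⊃ y = 1/4 ⊃ 0 = 3/4
((x ∧ y) ∨ y) ⊃ (x ⊃ y) = 0 ⊃ 3/4 = 1
(((x ∧ y) ∨ y) ⊃ (x ⊃ y)) ⊃ (((x ∧ y) ∨ y) ⊃ (x ⊃ y)) = 1 ⊃ 1 = 1
and checking the remaining 24 assignments likewise gives ≥ 1 in every case.

Yes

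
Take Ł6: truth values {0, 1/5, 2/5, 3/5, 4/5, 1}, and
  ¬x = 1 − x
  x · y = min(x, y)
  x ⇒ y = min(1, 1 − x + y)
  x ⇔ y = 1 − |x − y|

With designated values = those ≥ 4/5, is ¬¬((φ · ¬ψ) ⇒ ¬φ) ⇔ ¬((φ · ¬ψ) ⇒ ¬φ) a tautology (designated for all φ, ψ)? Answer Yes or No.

Counterexample: take φ = 0, ψ = 0.
¬ψ = ¬0 = 1
φ · ¬ψ = 0 · 1 = 0
¬φ = ¬0 = 1
(φ · ¬ψ) ⇒ ¬φ = 0 ⇒ 1 = 1
¬((φ · ¬ψ) ⇒ ¬φ) = ¬1 = 0
¬¬((φ · ¬ψ) ⇒ ¬φ) = ¬0 = 1
¬((φ · ¬ψ) ⇒ ¬φ) = ¬1 = 0
¬¬((φ · ¬ψ) ⇒ ¬φ) ⇔ ¬((φ · ¬ψ) ⇒ ¬φ) = 1 ⇔ 0 = 0
This gives 0, which is below 4/5.

No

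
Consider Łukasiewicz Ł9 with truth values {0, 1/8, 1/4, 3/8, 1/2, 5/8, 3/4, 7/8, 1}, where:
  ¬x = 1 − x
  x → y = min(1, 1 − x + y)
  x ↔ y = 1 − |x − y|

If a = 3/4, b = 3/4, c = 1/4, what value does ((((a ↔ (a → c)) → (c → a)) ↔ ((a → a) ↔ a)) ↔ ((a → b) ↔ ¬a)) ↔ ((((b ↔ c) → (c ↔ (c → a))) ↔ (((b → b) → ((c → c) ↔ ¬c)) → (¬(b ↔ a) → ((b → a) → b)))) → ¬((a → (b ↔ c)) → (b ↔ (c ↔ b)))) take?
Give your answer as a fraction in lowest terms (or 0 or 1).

a → c = 3/4 → 1/4 = 1/2
a ↔ (a → c) = 3/4 ↔ 1/2 = 3/4
c → a = 1/4 → 3/4 = 1
(a ↔ (a → c)) → (c → a) = 3/4 → 1 = 1
a → a = 3/4 → 3/4 = 1
(a → a) ↔ a = 1 ↔ 3/4 = 3/4
((a ↔ (a → c)) → (c → a)) ↔ ((a → a) ↔ a) = 1 ↔ 3/4 = 3/4
a → b = 3/4 → 3/4 = 1
¬a = ¬3/4 = 1/4
(a → b) ↔ ¬a = 1 ↔ 1/4 = 1/4
(((a ↔ (a → c)) → (c → a)) ↔ ((a → a) ↔ a)) ↔ ((a → b) ↔ ¬a) = 3/4 ↔ 1/4 = 1/2
b ↔ c = 3/4 ↔ 1/4 = 1/2
c → a = 1/4 → 3/4 = 1
c ↔ (c → a) = 1/4 ↔ 1 = 1/4
(b ↔ c) → (c ↔ (c → a)) = 1/2 → 1/4 = 3/4
b → b = 3/4 → 3/4 = 1
c → c = 1/4 → 1/4 = 1
¬c = ¬1/4 = 3/4
(c → c) ↔ ¬c = 1 ↔ 3/4 = 3/4
(b → b) → ((c → c) ↔ ¬c) = 1 → 3/4 = 3/4
b ↔ a = 3/4 ↔ 3/4 = 1
¬(b ↔ a) = ¬1 = 0
b → a = 3/4 → 3/4 = 1
(b → a) → b = 1 → 3/4 = 3/4
¬(b ↔ a) → ((b → a) → b) = 0 → 3/4 = 1
((b → b) → ((c → c) ↔ ¬c)) → (¬(b ↔ a) → ((b → a) → b)) = 3/4 → 1 = 1
((b ↔ c) → (c ↔ (c → a))) ↔ (((b → b) → ((c → c) ↔ ¬c)) → (¬(b ↔ a) → ((b → a) → b))) = 3/4 ↔ 1 = 3/4
b ↔ c = 3/4 ↔ 1/4 = 1/2
a → (b ↔ c) = 3/4 → 1/2 = 3/4
c ↔ b = 1/4 ↔ 3/4 = 1/2
b ↔ (c ↔ b) = 3/4 ↔ 1/2 = 3/4
(a → (b ↔ c)) → (b ↔ (c ↔ b)) = 3/4 → 3/4 = 1
¬((a → (b ↔ c)) → (b ↔ (c ↔ b))) = ¬1 = 0
(((b ↔ c) → (c ↔ (c → a))) ↔ (((b → b) → ((c → c) ↔ ¬c)) → (¬(b ↔ a) → ((b → a) → b)))) → ¬((a → (b ↔ c)) → (b ↔ (c ↔ b))) = 3/4 → 0 = 1/4
((((a ↔ (a → c)) → (c → a)) ↔ ((a → a) ↔ a)) ↔ ((a → b) ↔ ¬a)) ↔ ((((b ↔ c) → (c ↔ (c → a))) ↔ (((b → b) → ((c → c) ↔ ¬c)) → (¬(b ↔ a) → ((b → a) → b)))) → ¬((a → (b ↔ c)) → (b ↔ (c ↔ b)))) = 1/2 ↔ 1/4 = 3/4

3/4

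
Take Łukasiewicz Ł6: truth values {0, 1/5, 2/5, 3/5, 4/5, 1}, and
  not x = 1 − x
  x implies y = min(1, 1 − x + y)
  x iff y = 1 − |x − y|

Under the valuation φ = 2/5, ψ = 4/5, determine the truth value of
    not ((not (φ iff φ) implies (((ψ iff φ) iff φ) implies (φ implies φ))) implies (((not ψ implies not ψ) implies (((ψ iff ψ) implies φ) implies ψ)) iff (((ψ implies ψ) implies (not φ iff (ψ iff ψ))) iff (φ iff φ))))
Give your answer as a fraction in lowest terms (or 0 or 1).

φ iff φ = 2/5 iff 2/5 = 1
not (φ iff φ) = not 1 = 0
ψ iff φ = 4/5 iff 2/5 = 3/5
(ψ iff φ) iff φ = 3/5 iff 2/5 = 4/5
φ implies φ = 2/5 implies 2/5 = 1
((ψ iff φ) iff φ) implies (φ implies φ) = 4/5 implies 1 = 1
not (φ iff φ) implies (((ψ iff φ) iff φ) implies (φ implies φ)) = 0 implies 1 = 1
not ψ = not 4/5 = 1/5
not ψ = not 4/5 = 1/5
not ψ implies not ψ = 1/5 implies 1/5 = 1
ψ iff ψ = 4/5 iff 4/5 = 1
(ψ iff ψ) implies φ = 1 implies 2/5 = 2/5
((ψ iff ψ) implies φ) implies ψ = 2/5 implies 4/5 = 1
(not ψ implies not ψ) implies (((ψ iff ψ) implies φ) implies ψ) = 1 implies 1 = 1
ψ implies ψ = 4/5 implies 4/5 = 1
not φ = not 2/5 = 3/5
ψ iff ψ = 4/5 iff 4/5 = 1
not φ iff (ψ iff ψ) = 3/5 iff 1 = 3/5
(ψ implies ψ) implies (not φ iff (ψ iff ψ)) = 1 implies 3/5 = 3/5
φ iff φ = 2/5 iff 2/5 = 1
((ψ implies ψ) implies (not φ iff (ψ iff ψ))) iff (φ iff φ) = 3/5 iff 1 = 3/5
((not ψ implies not ψ) implies (((ψ iff ψ) implies φ) implies ψ)) iff (((ψ implies ψ) implies (not φ iff (ψ iff ψ))) iff (φ iff φ)) = 1 iff 3/5 = 3/5
(not (φ iff φ) implies (((ψ iff φ) iff φ) implies (φ implies φ))) implies (((not ψ implies not ψ) implies (((ψ iff ψ) implies φ) implies ψ)) iff (((ψ implies ψ) implies (not φ iff (ψ iff ψ))) iff (φ iff φ))) = 1 implies 3/5 = 3/5
not ((not (φ iff φ) implies (((ψ iff φ) iff φ) implies (φ implies φ))) implies (((not ψ implies not ψ) implies (((ψ iff ψ) implies φ) implies ψ)) iff (((ψ implies ψ) implies (not φ iff (ψ iff ψ))) iff (φ iff φ)))) = not 3/5 = 2/5

2/5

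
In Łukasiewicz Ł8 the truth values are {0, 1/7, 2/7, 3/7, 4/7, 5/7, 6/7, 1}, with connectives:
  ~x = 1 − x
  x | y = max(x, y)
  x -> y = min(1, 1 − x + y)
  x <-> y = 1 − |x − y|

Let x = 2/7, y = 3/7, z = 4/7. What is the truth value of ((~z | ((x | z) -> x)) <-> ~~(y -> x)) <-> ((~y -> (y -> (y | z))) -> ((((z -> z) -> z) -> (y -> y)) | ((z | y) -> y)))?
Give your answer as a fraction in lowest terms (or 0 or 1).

~z = ~4/7 = 3/7
x | z = 2/7 | 4/7 = 4/7
(x | z) -> x = 4/7 -> 2/7 = 5/7
~z | ((x | z) -> x) = 3/7 | 5/7 = 5/7
y -> x = 3/7 -> 2/7 = 6/7
~(y -> x) = ~6/7 = 1/7
~~(y -> x) = ~1/7 = 6/7
(~z | ((x | z) -> x)) <-> ~~(y -> x) = 5/7 <-> 6/7 = 6/7
~y = ~3/7 = 4/7
y | z = 3/7 | 4/7 = 4/7
y -> (y | z) = 3/7 -> 4/7 = 1
~y -> (y -> (y | z)) = 4/7 -> 1 = 1
z -> z = 4/7 -> 4/7 = 1
(z -> z) -> z = 1 -> 4/7 = 4/7
y -> y = 3/7 -> 3/7 = 1
((z -> z) -> z) -> (y -> y) = 4/7 -> 1 = 1
z | y = 4/7 | 3/7 = 4/7
(z | y) -> y = 4/7 -> 3/7 = 6/7
(((z -> z) -> z) -> (y -> y)) | ((z | y) -> y) = 1 | 6/7 = 1
(~y -> (y -> (y | z))) -> ((((z -> z) -> z) -> (y -> y)) | ((z | y) -> y)) = 1 -> 1 = 1
((~z | ((x | z) -> x)) <-> ~~(y -> x)) <-> ((~y -> (y -> (y | z))) -> ((((z -> z) -> z) -> (y -> y)) | ((z | y) -> y))) = 6/7 <-> 1 = 6/7

6/7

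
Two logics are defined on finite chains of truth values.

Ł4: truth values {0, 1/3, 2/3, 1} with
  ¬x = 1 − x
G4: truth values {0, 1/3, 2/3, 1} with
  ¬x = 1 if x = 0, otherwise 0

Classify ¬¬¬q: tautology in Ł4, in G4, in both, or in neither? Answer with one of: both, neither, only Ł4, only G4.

In Ł4: at q = 1/3 the value is 2/3 — not a tautology.
In G4: at q = 1/3 the value is 0 — not a tautology.

neither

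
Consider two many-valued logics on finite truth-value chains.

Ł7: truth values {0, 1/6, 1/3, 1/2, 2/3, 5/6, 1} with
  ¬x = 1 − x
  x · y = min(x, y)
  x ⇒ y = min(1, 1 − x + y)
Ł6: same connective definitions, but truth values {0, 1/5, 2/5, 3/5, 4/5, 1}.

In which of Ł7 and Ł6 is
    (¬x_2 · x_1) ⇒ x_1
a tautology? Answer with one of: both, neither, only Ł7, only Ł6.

In Ł7: every assignment gives 1 — tautology.
In Ł6: every assignment gives 1 — tautology.

both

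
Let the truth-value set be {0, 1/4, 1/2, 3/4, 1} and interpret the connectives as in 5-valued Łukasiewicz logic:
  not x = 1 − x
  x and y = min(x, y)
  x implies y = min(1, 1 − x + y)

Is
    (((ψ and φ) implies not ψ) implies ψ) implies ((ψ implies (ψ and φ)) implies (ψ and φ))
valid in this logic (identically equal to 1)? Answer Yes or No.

Counterexample: take φ = 1/2, ψ = 3/4.
ψ and φ = 3/4 and 1/2 = 1/2
not ψ = not 3/4 = 1/4
(ψ and φ) implies not ψ = 1/2 implies 1/4 = 3/4
((ψ and φ) implies not ψ) implies ψ = 3/4 implies 3/4 = 1
ψ and φ = 3/4 and 1/2 = 1/2
ψ implies (ψ and φ) = 3/4 implies 1/2 = 3/4
ψ and φ = 3/4 and 1/2 = 1/2
(ψ implies (ψ and φ)) implies (ψ and φ) = 3/4 implies 1/2 = 3/4
(((ψ and φ) implies not ψ) implies ψ) implies ((ψ implies (ψ and φ)) implies (ψ and φ)) = 1 implies 3/4 = 3/4
This gives 3/4 ≠ 1.

No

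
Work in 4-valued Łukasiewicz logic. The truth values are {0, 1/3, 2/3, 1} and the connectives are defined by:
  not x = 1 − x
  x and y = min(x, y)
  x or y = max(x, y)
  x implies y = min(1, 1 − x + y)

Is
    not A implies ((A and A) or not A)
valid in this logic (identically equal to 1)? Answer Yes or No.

Yes

A = 0 ↦ 1
A = 1/3 ↦ 1
A = 2/3 ↦ 1
A = 1 ↦ 1
Every assignment gives a value ≥ 1.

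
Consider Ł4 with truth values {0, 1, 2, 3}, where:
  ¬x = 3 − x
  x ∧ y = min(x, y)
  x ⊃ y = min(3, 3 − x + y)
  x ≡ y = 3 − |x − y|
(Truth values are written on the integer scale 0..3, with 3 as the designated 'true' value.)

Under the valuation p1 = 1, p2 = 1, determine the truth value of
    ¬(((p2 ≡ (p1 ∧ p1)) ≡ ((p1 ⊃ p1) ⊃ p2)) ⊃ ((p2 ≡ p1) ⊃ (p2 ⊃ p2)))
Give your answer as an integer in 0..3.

0

p1 ∧ p1 = 1 ∧ 1 = 1
p2 ≡ (p1 ∧ p1) = 1 ≡ 1 = 3
p1 ⊃ p1 = 1 ⊃ 1 = 3
(p1 ⊃ p1) ⊃ p2 = 3 ⊃ 1 = 1
(p2 ≡ (p1 ∧ p1)) ≡ ((p1 ⊃ p1) ⊃ p2) = 3 ≡ 1 = 1
p2 ≡ p1 = 1 ≡ 1 = 3
p2 ⊃ p2 = 1 ⊃ 1 = 3
(p2 ≡ p1) ⊃ (p2 ⊃ p2) = 3 ⊃ 3 = 3
((p2 ≡ (p1 ∧ p1)) ≡ ((p1 ⊃ p1) ⊃ p2)) ⊃ ((p2 ≡ p1) ⊃ (p2 ⊃ p2)) = 1 ⊃ 3 = 3
¬(((p2 ≡ (p1 ∧ p1)) ≡ ((p1 ⊃ p1) ⊃ p2)) ⊃ ((p2 ≡ p1) ⊃ (p2 ⊃ p2))) = ¬3 = 0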